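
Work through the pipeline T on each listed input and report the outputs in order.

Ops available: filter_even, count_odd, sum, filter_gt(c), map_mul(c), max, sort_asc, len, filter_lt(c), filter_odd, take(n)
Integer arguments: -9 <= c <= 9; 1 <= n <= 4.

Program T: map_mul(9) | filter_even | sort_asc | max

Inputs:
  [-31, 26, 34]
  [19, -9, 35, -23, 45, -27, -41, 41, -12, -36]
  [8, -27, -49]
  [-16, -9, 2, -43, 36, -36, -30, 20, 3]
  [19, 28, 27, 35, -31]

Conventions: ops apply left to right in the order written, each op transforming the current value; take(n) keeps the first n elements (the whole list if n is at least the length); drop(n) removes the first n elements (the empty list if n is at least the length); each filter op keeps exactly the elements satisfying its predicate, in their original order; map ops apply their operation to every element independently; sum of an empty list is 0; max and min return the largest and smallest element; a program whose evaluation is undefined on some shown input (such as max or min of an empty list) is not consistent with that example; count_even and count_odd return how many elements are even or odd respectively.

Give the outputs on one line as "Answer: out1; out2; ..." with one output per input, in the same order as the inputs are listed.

306; -108; 72; 324; 252

Execution, op by op:
  [-31, 26, 34] -> [-279, 234, 306] -> [234, 306] -> [234, 306] -> 306
  [19, -9, 35, -23, 45, -27, -41, 41, -12, -36] -> [171, -81, 315, -207, 405, -243, -369, 369, -108, -324] -> [-108, -324] -> [-324, -108] -> -108
  [8, -27, -49] -> [72, -243, -441] -> [72] -> [72] -> 72
  [-16, -9, 2, -43, 36, -36, -30, 20, 3] -> [-144, -81, 18, -387, 324, -324, -270, 180, 27] -> [-144, 18, 324, -324, -270, 180] -> [-324, -270, -144, 18, 180, 324] -> 324
  [19, 28, 27, 35, -31] -> [171, 252, 243, 315, -279] -> [252] -> [252] -> 252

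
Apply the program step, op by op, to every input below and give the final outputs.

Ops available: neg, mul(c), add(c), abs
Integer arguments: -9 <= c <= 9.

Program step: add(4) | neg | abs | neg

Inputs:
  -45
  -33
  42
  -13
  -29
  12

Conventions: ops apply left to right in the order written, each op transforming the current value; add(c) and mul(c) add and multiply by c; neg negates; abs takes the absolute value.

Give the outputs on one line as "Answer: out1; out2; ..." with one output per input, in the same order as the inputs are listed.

-41; -29; -46; -9; -25; -16

Execution, op by op:
  -45 -> -41 -> 41 -> 41 -> -41
  -33 -> -29 -> 29 -> 29 -> -29
  42 -> 46 -> -46 -> 46 -> -46
  -13 -> -9 -> 9 -> 9 -> -9
  -29 -> -25 -> 25 -> 25 -> -25
  12 -> 16 -> -16 -> 16 -> -16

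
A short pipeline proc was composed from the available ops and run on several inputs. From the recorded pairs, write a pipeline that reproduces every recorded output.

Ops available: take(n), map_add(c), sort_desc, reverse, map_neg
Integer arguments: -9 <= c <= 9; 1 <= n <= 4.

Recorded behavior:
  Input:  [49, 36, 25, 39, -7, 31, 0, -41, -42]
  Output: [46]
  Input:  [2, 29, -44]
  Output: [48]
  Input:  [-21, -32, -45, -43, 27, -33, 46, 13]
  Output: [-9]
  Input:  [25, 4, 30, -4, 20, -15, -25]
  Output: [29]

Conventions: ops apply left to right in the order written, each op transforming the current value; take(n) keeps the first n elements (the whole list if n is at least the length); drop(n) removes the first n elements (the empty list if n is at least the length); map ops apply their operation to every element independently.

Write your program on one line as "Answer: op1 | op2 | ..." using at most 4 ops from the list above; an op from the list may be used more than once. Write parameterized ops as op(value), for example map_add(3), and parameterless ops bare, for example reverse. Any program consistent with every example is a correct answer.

reverse | map_add(-4) | take(1) | map_neg

Check, running the answer program on each example:
  [49, 36, 25, 39, -7, 31, 0, -41, -42] -> [-42, -41, 0, 31, -7, 39, 25, 36, 49] -> [-46, -45, -4, 27, -11, 35, 21, 32, 45] -> [-46] -> [46]
  [2, 29, -44] -> [-44, 29, 2] -> [-48, 25, -2] -> [-48] -> [48]
  [-21, -32, -45, -43, 27, -33, 46, 13] -> [13, 46, -33, 27, -43, -45, -32, -21] -> [9, 42, -37, 23, -47, -49, -36, -25] -> [9] -> [-9]
  [25, 4, 30, -4, 20, -15, -25] -> [-25, -15, 20, -4, 30, 4, 25] -> [-29, -19, 16, -8, 26, 0, 21] -> [-29] -> [29]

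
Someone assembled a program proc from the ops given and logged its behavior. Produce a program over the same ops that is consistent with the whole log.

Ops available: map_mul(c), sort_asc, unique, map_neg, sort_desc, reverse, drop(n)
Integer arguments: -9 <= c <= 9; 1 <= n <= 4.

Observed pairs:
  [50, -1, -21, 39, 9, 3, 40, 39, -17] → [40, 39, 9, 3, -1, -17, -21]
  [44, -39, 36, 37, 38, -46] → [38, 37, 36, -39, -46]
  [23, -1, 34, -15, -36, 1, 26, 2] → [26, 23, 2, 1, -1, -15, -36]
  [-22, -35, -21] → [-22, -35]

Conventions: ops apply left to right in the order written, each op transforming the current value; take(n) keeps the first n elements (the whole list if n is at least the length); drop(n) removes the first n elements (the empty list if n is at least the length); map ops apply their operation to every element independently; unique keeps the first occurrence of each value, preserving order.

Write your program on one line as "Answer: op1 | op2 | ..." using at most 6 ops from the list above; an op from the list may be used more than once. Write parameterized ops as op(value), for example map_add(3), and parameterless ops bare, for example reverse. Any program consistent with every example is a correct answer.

sort_desc | map_neg | unique | drop(1) | map_neg

Check, running the answer program on each example:
  [50, -1, -21, 39, 9, 3, 40, 39, -17] -> [50, 40, 39, 39, 9, 3, -1, -17, -21] -> [-50, -40, -39, -39, -9, -3, 1, 17, 21] -> [-50, -40, -39, -9, -3, 1, 17, 21] -> [-40, -39, -9, -3, 1, 17, 21] -> [40, 39, 9, 3, -1, -17, -21]
  [44, -39, 36, 37, 38, -46] -> [44, 38, 37, 36, -39, -46] -> [-44, -38, -37, -36, 39, 46] -> [-44, -38, -37, -36, 39, 46] -> [-38, -37, -36, 39, 46] -> [38, 37, 36, -39, -46]
  [23, -1, 34, -15, -36, 1, 26, 2] -> [34, 26, 23, 2, 1, -1, -15, -36] -> [-34, -26, -23, -2, -1, 1, 15, 36] -> [-34, -26, -23, -2, -1, 1, 15, 36] -> [-26, -23, -2, -1, 1, 15, 36] -> [26, 23, 2, 1, -1, -15, -36]
  [-22, -35, -21] -> [-21, -22, -35] -> [21, 22, 35] -> [21, 22, 35] -> [22, 35] -> [-22, -35]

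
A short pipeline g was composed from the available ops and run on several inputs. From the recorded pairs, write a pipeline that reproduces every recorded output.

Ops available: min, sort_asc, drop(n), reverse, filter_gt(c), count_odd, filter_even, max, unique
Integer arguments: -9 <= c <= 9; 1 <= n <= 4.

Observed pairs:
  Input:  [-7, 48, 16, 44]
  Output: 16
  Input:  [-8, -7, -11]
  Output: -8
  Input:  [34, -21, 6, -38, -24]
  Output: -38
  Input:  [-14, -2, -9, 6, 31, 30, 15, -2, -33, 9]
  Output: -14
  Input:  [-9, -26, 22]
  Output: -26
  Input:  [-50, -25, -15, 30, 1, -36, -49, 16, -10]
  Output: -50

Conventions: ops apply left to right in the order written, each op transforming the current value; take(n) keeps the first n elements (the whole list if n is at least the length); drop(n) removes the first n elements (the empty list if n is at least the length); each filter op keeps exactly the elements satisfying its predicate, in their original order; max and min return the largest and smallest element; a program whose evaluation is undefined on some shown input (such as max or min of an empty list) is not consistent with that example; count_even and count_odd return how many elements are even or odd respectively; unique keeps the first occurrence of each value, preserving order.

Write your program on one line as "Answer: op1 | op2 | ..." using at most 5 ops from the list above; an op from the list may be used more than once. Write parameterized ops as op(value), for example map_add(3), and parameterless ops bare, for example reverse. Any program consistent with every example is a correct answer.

filter_even | reverse | unique | min

Check, running the answer program on each example:
  [-7, 48, 16, 44] -> [48, 16, 44] -> [44, 16, 48] -> [44, 16, 48] -> 16
  [-8, -7, -11] -> [-8] -> [-8] -> [-8] -> -8
  [34, -21, 6, -38, -24] -> [34, 6, -38, -24] -> [-24, -38, 6, 34] -> [-24, -38, 6, 34] -> -38
  [-14, -2, -9, 6, 31, 30, 15, -2, -33, 9] -> [-14, -2, 6, 30, -2] -> [-2, 30, 6, -2, -14] -> [-2, 30, 6, -14] -> -14
  [-9, -26, 22] -> [-26, 22] -> [22, -26] -> [22, -26] -> -26
  [-50, -25, -15, 30, 1, -36, -49, 16, -10] -> [-50, 30, -36, 16, -10] -> [-10, 16, -36, 30, -50] -> [-10, 16, -36, 30, -50] -> -50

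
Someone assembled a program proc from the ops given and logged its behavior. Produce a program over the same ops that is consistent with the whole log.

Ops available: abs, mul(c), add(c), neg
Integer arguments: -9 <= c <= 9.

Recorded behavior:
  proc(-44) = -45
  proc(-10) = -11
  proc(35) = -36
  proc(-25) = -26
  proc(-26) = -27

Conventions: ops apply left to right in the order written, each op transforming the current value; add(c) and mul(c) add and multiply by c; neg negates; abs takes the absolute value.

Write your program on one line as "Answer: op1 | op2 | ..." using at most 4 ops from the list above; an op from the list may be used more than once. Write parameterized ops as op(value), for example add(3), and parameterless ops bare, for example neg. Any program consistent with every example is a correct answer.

neg | abs | mul(-1) | add(-1)

Check, running the answer program on each example:
  -44 -> 44 -> 44 -> -44 -> -45
  -10 -> 10 -> 10 -> -10 -> -11
  35 -> -35 -> 35 -> -35 -> -36
  -25 -> 25 -> 25 -> -25 -> -26
  -26 -> 26 -> 26 -> -26 -> -27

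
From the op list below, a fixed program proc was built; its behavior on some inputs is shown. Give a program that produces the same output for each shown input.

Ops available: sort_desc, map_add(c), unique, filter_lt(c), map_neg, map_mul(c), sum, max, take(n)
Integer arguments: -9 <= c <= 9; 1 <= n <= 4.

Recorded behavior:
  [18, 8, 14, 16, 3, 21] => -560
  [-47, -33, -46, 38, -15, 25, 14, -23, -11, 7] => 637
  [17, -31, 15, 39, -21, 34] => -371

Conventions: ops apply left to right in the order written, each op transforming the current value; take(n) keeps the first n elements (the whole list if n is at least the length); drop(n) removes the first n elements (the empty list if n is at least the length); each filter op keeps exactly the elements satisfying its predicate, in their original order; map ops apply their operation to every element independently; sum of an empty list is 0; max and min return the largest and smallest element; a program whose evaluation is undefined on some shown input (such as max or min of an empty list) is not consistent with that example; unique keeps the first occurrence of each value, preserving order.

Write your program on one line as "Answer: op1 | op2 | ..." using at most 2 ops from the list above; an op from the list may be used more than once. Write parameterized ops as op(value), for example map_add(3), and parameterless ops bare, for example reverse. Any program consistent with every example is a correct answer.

map_mul(-7) | sum

Check, running the answer program on each example:
  [18, 8, 14, 16, 3, 21] -> [-126, -56, -98, -112, -21, -147] -> -560
  [-47, -33, -46, 38, -15, 25, 14, -23, -11, 7] -> [329, 231, 322, -266, 105, -175, -98, 161, 77, -49] -> 637
  [17, -31, 15, 39, -21, 34] -> [-119, 217, -105, -273, 147, -238] -> -371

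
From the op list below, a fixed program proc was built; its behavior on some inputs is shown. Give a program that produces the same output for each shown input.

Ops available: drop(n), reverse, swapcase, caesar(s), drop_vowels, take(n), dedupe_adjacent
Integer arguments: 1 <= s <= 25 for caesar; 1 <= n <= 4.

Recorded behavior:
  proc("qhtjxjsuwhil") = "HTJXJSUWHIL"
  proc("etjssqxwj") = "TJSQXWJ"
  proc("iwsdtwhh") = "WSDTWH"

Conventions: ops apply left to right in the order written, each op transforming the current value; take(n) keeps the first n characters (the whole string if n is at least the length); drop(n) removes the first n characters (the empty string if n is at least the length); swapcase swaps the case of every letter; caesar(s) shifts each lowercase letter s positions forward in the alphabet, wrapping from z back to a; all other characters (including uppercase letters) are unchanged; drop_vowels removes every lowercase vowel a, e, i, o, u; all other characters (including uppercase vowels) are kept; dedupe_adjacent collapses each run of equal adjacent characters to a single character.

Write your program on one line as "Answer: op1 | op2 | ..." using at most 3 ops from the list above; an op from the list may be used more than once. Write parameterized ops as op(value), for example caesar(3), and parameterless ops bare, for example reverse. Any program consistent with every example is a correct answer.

drop(1) | dedupe_adjacent | swapcase

Check, running the answer program on each example:
  "qhtjxjsuwhil" -> "htjxjsuwhil" -> "htjxjsuwhil" -> "HTJXJSUWHIL"
  "etjssqxwj" -> "tjssqxwj" -> "tjsqxwj" -> "TJSQXWJ"
  "iwsdtwhh" -> "wsdtwhh" -> "wsdtwh" -> "WSDTWH"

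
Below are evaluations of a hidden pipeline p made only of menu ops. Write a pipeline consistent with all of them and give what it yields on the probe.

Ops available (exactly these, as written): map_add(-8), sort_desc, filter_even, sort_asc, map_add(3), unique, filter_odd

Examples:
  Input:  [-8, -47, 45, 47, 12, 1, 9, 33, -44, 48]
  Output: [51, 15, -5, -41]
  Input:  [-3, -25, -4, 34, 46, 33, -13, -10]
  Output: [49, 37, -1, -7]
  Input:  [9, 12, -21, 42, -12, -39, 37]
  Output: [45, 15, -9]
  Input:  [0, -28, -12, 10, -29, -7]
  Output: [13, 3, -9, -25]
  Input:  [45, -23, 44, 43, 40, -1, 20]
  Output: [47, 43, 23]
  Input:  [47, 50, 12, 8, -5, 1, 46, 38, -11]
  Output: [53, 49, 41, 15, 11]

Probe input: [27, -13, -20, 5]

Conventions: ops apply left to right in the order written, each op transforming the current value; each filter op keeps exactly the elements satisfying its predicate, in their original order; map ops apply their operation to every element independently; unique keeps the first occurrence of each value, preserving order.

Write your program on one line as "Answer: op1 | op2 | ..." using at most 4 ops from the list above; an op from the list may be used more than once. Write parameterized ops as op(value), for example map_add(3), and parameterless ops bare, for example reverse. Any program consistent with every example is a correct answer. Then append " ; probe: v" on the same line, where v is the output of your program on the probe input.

filter_even | sort_desc | map_add(3) ; probe: [-17]

Check, running the answer program on each example:
  [-8, -47, 45, 47, 12, 1, 9, 33, -44, 48] -> [-8, 12, -44, 48] -> [48, 12, -8, -44] -> [51, 15, -5, -41]
  [-3, -25, -4, 34, 46, 33, -13, -10] -> [-4, 34, 46, -10] -> [46, 34, -4, -10] -> [49, 37, -1, -7]
  [9, 12, -21, 42, -12, -39, 37] -> [12, 42, -12] -> [42, 12, -12] -> [45, 15, -9]
  [0, -28, -12, 10, -29, -7] -> [0, -28, -12, 10] -> [10, 0, -12, -28] -> [13, 3, -9, -25]
  [45, -23, 44, 43, 40, -1, 20] -> [44, 40, 20] -> [44, 40, 20] -> [47, 43, 23]
  [47, 50, 12, 8, -5, 1, 46, 38, -11] -> [50, 12, 8, 46, 38] -> [50, 46, 38, 12, 8] -> [53, 49, 41, 15, 11]
  probe: [27, -13, -20, 5] -> [-20] -> [-20] -> [-17]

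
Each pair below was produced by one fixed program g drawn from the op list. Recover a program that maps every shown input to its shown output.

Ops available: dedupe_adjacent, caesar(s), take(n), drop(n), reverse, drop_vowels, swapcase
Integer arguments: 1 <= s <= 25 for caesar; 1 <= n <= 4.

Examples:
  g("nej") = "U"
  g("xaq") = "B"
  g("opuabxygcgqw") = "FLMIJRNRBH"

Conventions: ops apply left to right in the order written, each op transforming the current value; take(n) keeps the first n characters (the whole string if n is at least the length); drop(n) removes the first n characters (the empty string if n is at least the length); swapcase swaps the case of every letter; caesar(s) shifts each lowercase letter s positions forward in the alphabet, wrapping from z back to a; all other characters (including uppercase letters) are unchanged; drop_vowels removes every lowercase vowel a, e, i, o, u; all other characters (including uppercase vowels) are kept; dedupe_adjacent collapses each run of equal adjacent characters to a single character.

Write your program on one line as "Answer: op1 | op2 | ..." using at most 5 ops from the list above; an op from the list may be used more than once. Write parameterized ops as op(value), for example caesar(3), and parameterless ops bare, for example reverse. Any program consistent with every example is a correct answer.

drop(1) | caesar(11) | swapcase | drop(1)

Check, running the answer program on each example:
  "nej" -> "ej" -> "pu" -> "PU" -> "U"
  "xaq" -> "aq" -> "lb" -> "LB" -> "B"
  "opuabxygcgqw" -> "puabxygcgqw" -> "aflmijrnrbh" -> "AFLMIJRNRBH" -> "FLMIJRNRBH"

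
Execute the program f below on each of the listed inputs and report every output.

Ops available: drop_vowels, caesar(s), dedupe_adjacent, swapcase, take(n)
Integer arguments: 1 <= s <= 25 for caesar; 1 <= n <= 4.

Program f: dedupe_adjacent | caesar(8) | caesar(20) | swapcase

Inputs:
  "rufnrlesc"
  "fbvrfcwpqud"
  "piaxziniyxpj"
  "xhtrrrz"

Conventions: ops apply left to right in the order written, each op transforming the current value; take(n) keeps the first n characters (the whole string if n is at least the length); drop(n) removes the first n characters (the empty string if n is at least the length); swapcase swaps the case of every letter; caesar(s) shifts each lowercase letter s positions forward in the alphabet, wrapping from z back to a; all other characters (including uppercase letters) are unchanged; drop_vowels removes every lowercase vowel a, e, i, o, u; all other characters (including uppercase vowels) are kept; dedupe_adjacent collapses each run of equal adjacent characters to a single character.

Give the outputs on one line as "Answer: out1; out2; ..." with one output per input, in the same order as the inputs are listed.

"TWHPTNGUE"; "HDXTHEYRSWF"; "RKCZBKPKAZRL"; "ZJVTB"

Execution, op by op:
  "rufnrlesc" -> "rufnrlesc" -> "zcnvztmak" -> "twhptngue" -> "TWHPTNGUE"
  "fbvrfcwpqud" -> "fbvrfcwpqud" -> "njdznkexycl" -> "hdxtheyrswf" -> "HDXTHEYRSWF"
  "piaxziniyxpj" -> "piaxziniyxpj" -> "xqifhqvqgfxr" -> "rkczbkpkazrl" -> "RKCZBKPKAZRL"
  "xhtrrrz" -> "xhtrz" -> "fpbzh" -> "zjvtb" -> "ZJVTB"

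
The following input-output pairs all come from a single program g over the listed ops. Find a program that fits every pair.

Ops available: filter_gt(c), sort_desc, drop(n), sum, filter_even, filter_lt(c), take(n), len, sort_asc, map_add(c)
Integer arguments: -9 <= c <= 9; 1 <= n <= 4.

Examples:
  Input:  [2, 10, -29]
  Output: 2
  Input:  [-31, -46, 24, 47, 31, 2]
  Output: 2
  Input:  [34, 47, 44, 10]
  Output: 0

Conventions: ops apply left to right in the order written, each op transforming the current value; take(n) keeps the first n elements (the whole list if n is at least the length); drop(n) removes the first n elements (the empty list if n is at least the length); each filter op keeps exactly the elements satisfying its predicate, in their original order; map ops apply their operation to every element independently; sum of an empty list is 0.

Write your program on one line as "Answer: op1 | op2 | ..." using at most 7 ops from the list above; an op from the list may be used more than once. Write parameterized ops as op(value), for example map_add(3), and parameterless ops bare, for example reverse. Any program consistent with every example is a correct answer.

sort_desc | take(4) | filter_even | sort_asc | filter_lt(7) | sum

Check, running the answer program on each example:
  [2, 10, -29] -> [10, 2, -29] -> [10, 2, -29] -> [10, 2] -> [2, 10] -> [2] -> 2
  [-31, -46, 24, 47, 31, 2] -> [47, 31, 24, 2, -31, -46] -> [47, 31, 24, 2] -> [24, 2] -> [2, 24] -> [2] -> 2
  [34, 47, 44, 10] -> [47, 44, 34, 10] -> [47, 44, 34, 10] -> [44, 34, 10] -> [10, 34, 44] -> [] -> 0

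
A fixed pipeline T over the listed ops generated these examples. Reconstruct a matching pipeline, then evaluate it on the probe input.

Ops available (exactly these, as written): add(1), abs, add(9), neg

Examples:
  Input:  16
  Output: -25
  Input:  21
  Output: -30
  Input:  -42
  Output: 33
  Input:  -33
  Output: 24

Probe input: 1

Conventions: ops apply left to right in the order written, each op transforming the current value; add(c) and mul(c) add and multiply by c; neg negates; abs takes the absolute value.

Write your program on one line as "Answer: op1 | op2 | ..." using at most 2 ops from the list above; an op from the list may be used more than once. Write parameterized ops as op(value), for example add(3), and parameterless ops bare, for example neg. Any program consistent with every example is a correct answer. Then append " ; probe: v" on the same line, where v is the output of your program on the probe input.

add(9) | neg ; probe: -10

Check, running the answer program on each example:
  16 -> 25 -> -25
  21 -> 30 -> -30
  -42 -> -33 -> 33
  -33 -> -24 -> 24
  probe: 1 -> 10 -> -10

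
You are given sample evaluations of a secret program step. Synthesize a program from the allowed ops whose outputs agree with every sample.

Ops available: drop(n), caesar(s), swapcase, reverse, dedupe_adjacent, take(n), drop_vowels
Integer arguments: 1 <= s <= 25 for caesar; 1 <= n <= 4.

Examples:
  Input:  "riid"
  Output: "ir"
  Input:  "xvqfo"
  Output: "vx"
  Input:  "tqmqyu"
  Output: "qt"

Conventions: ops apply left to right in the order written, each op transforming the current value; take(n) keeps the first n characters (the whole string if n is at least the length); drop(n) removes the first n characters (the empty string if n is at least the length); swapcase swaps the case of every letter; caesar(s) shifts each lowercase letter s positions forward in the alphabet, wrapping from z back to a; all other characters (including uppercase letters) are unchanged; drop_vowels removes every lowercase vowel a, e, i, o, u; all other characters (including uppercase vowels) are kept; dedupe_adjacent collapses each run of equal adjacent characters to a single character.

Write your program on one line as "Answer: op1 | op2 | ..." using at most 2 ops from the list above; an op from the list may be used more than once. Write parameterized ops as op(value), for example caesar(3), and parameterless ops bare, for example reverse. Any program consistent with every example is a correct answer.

take(2) | reverse

Check, running the answer program on each example:
  "riid" -> "ri" -> "ir"
  "xvqfo" -> "xv" -> "vx"
  "tqmqyu" -> "tq" -> "qt"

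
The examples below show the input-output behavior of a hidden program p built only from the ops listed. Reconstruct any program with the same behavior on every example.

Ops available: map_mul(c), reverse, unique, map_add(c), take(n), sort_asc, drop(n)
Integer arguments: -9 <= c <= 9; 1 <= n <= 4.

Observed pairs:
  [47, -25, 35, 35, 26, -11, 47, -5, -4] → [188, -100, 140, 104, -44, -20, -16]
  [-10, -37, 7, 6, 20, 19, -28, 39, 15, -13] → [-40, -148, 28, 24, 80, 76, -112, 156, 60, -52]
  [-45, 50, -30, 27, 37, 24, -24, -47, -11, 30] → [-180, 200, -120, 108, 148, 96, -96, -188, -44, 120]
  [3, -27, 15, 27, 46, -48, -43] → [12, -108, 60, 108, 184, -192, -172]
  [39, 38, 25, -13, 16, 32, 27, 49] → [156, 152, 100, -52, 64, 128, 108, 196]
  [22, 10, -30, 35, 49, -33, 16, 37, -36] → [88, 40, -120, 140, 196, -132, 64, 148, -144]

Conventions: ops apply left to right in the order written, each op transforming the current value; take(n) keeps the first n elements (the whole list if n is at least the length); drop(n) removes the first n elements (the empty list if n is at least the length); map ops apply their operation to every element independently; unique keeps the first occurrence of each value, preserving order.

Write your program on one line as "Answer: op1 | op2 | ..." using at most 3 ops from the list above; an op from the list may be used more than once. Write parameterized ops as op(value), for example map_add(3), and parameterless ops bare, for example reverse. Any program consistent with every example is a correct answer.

unique | map_mul(4)

Check, running the answer program on each example:
  [47, -25, 35, 35, 26, -11, 47, -5, -4] -> [47, -25, 35, 26, -11, -5, -4] -> [188, -100, 140, 104, -44, -20, -16]
  [-10, -37, 7, 6, 20, 19, -28, 39, 15, -13] -> [-10, -37, 7, 6, 20, 19, -28, 39, 15, -13] -> [-40, -148, 28, 24, 80, 76, -112, 156, 60, -52]
  [-45, 50, -30, 27, 37, 24, -24, -47, -11, 30] -> [-45, 50, -30, 27, 37, 24, -24, -47, -11, 30] -> [-180, 200, -120, 108, 148, 96, -96, -188, -44, 120]
  [3, -27, 15, 27, 46, -48, -43] -> [3, -27, 15, 27, 46, -48, -43] -> [12, -108, 60, 108, 184, -192, -172]
  [39, 38, 25, -13, 16, 32, 27, 49] -> [39, 38, 25, -13, 16, 32, 27, 49] -> [156, 152, 100, -52, 64, 128, 108, 196]
  [22, 10, -30, 35, 49, -33, 16, 37, -36] -> [22, 10, -30, 35, 49, -33, 16, 37, -36] -> [88, 40, -120, 140, 196, -132, 64, 148, -144]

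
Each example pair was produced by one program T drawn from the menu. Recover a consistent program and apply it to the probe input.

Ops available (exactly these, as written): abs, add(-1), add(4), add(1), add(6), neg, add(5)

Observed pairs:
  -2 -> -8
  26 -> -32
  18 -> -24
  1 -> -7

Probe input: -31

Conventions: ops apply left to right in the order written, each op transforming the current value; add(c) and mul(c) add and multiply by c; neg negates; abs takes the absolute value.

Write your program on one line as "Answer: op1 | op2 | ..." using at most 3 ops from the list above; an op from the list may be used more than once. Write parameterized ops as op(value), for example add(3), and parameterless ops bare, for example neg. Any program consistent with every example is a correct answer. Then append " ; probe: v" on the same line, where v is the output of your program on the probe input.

abs | add(6) | neg ; probe: -37

Check, running the answer program on each example:
  -2 -> 2 -> 8 -> -8
  26 -> 26 -> 32 -> -32
  18 -> 18 -> 24 -> -24
  1 -> 1 -> 7 -> -7
  probe: -31 -> 31 -> 37 -> -37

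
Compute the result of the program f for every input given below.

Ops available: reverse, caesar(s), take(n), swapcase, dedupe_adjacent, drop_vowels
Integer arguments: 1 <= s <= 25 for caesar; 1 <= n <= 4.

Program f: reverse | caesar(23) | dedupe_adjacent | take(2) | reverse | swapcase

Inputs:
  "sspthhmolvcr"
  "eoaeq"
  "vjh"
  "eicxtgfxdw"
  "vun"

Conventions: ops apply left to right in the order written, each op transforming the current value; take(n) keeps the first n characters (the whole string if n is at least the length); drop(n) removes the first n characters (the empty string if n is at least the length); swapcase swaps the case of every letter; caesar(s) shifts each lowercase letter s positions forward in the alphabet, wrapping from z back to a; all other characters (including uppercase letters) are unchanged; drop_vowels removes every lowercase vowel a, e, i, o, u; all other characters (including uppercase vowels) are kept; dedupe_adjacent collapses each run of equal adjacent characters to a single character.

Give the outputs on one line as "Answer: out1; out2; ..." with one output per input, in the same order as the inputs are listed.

"ZO"; "BN"; "GE"; "AT"; "RK"

Execution, op by op:
  "sspthhmolvcr" -> "rcvlomhhtpss" -> "ozsiljeeqmpp" -> "ozsiljeqmp" -> "oz" -> "zo" -> "ZO"
  "eoaeq" -> "qeaoe" -> "nbxlb" -> "nbxlb" -> "nb" -> "bn" -> "BN"
  "vjh" -> "hjv" -> "egs" -> "egs" -> "eg" -> "ge" -> "GE"
  "eicxtgfxdw" -> "wdxfgtxcie" -> "taucdquzfb" -> "taucdquzfb" -> "ta" -> "at" -> "AT"
  "vun" -> "nuv" -> "krs" -> "krs" -> "kr" -> "rk" -> "RK"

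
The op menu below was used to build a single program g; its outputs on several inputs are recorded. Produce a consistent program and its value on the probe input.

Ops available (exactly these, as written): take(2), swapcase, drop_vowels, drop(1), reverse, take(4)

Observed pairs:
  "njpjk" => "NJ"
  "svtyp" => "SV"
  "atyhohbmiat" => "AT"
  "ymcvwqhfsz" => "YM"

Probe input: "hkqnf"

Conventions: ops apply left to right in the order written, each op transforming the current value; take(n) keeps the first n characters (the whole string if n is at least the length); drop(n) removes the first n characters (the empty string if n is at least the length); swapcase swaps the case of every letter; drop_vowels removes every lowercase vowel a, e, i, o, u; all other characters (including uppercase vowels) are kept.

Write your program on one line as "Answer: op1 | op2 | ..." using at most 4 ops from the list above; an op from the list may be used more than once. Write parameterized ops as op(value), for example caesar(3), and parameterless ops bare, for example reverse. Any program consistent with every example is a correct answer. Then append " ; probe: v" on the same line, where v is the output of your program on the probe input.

take(4) | swapcase | take(2) ; probe: "HK"

Check, running the answer program on each example:
  "njpjk" -> "njpj" -> "NJPJ" -> "NJ"
  "svtyp" -> "svty" -> "SVTY" -> "SV"
  "atyhohbmiat" -> "atyh" -> "ATYH" -> "AT"
  "ymcvwqhfsz" -> "ymcv" -> "YMCV" -> "YM"
  probe: "hkqnf" -> "hkqn" -> "HKQN" -> "HK"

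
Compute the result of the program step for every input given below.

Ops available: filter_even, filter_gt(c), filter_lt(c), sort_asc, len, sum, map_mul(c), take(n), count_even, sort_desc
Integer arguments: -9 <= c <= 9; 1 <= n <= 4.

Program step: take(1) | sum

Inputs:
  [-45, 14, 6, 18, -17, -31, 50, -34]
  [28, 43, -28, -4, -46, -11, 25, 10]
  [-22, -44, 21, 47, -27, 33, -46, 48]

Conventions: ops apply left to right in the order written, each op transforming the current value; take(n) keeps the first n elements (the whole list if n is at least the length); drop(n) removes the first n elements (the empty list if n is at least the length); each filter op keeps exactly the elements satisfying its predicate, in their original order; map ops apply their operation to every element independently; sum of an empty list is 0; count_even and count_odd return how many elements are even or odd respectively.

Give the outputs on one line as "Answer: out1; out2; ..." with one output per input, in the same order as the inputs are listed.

-45; 28; -22

Execution, op by op:
  [-45, 14, 6, 18, -17, -31, 50, -34] -> [-45] -> -45
  [28, 43, -28, -4, -46, -11, 25, 10] -> [28] -> 28
  [-22, -44, 21, 47, -27, 33, -46, 48] -> [-22] -> -22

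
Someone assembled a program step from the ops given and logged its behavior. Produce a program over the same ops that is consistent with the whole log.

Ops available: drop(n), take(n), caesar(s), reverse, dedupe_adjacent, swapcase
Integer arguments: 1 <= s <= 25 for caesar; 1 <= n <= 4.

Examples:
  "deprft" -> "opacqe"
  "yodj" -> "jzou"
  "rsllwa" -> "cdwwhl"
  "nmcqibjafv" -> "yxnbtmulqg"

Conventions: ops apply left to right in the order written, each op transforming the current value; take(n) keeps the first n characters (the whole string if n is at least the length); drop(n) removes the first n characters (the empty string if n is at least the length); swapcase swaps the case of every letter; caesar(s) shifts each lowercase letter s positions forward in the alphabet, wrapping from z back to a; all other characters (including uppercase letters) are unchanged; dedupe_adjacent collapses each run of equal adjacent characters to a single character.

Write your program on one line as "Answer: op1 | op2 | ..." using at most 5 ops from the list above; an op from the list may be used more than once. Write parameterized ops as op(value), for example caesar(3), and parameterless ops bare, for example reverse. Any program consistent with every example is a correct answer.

reverse | caesar(14) | caesar(23) | reverse

Check, running the answer program on each example:
  "deprft" -> "tfrped" -> "htfdsr" -> "eqcapo" -> "opacqe"
  "yodj" -> "jdoy" -> "xrcm" -> "uozj" -> "jzou"
  "rsllwa" -> "awllsr" -> "okzzgf" -> "lhwwdc" -> "cdwwhl"
  "nmcqibjafv" -> "vfajbiqcmn" -> "jtoxpweqab" -> "gqlumtbnxy" -> "yxnbtmulqg"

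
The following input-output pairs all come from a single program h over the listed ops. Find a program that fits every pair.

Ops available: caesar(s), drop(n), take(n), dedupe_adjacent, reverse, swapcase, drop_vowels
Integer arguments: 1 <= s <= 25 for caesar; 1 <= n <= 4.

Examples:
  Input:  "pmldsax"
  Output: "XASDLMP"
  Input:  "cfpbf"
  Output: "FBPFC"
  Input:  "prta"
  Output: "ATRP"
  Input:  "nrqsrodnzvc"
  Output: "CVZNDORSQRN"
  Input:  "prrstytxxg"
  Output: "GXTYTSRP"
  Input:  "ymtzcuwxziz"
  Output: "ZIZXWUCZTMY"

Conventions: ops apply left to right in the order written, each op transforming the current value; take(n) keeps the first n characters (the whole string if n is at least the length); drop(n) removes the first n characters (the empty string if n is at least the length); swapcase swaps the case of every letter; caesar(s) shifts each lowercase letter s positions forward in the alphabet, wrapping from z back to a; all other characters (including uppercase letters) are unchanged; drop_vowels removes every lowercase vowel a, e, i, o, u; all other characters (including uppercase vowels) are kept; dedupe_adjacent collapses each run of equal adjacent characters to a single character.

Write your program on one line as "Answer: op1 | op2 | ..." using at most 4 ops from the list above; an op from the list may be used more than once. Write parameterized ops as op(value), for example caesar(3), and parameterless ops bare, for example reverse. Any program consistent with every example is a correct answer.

dedupe_adjacent | reverse | swapcase

Check, running the answer program on each example:
  "pmldsax" -> "pmldsax" -> "xasdlmp" -> "XASDLMP"
  "cfpbf" -> "cfpbf" -> "fbpfc" -> "FBPFC"
  "prta" -> "prta" -> "atrp" -> "ATRP"
  "nrqsrodnzvc" -> "nrqsrodnzvc" -> "cvzndorsqrn" -> "CVZNDORSQRN"
  "prrstytxxg" -> "prstytxg" -> "gxtytsrp" -> "GXTYTSRP"
  "ymtzcuwxziz" -> "ymtzcuwxziz" -> "zizxwucztmy" -> "ZIZXWUCZTMY"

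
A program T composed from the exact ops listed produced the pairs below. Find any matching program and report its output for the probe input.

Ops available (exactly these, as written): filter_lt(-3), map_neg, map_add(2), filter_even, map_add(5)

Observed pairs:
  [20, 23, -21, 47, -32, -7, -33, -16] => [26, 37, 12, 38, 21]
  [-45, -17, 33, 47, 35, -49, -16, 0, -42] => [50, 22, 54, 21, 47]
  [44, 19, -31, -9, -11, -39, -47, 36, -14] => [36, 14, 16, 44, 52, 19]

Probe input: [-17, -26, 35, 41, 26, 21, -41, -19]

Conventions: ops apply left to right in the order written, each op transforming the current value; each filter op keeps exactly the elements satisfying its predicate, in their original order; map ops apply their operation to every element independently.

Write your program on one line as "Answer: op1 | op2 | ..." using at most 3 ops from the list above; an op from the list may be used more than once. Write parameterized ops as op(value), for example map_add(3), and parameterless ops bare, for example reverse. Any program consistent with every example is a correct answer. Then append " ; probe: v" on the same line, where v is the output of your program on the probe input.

filter_lt(-3) | map_neg | map_add(5) ; probe: [22, 31, 46, 24]

Check, running the answer program on each example:
  [20, 23, -21, 47, -32, -7, -33, -16] -> [-21, -32, -7, -33, -16] -> [21, 32, 7, 33, 16] -> [26, 37, 12, 38, 21]
  [-45, -17, 33, 47, 35, -49, -16, 0, -42] -> [-45, -17, -49, -16, -42] -> [45, 17, 49, 16, 42] -> [50, 22, 54, 21, 47]
  [44, 19, -31, -9, -11, -39, -47, 36, -14] -> [-31, -9, -11, -39, -47, -14] -> [31, 9, 11, 39, 47, 14] -> [36, 14, 16, 44, 52, 19]
  probe: [-17, -26, 35, 41, 26, 21, -41, -19] -> [-17, -26, -41, -19] -> [17, 26, 41, 19] -> [22, 31, 46, 24]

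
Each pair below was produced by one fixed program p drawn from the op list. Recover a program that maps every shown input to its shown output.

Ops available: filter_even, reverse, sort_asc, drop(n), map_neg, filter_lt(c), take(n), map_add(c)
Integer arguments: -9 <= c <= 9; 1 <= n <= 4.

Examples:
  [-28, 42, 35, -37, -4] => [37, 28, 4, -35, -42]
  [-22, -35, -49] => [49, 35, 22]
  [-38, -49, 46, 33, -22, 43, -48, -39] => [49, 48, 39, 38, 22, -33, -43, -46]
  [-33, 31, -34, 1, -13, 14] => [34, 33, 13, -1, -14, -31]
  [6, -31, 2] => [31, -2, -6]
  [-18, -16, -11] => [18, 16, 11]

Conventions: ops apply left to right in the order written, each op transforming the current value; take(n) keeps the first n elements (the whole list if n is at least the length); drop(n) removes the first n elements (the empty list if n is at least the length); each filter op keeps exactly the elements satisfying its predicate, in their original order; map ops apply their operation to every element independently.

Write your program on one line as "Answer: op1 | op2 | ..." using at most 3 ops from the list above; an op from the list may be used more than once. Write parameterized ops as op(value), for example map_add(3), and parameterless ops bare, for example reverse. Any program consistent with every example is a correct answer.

map_neg | sort_asc | reverse

Check, running the answer program on each example:
  [-28, 42, 35, -37, -4] -> [28, -42, -35, 37, 4] -> [-42, -35, 4, 28, 37] -> [37, 28, 4, -35, -42]
  [-22, -35, -49] -> [22, 35, 49] -> [22, 35, 49] -> [49, 35, 22]
  [-38, -49, 46, 33, -22, 43, -48, -39] -> [38, 49, -46, -33, 22, -43, 48, 39] -> [-46, -43, -33, 22, 38, 39, 48, 49] -> [49, 48, 39, 38, 22, -33, -43, -46]
  [-33, 31, -34, 1, -13, 14] -> [33, -31, 34, -1, 13, -14] -> [-31, -14, -1, 13, 33, 34] -> [34, 33, 13, -1, -14, -31]
  [6, -31, 2] -> [-6, 31, -2] -> [-6, -2, 31] -> [31, -2, -6]
  [-18, -16, -11] -> [18, 16, 11] -> [11, 16, 18] -> [18, 16, 11]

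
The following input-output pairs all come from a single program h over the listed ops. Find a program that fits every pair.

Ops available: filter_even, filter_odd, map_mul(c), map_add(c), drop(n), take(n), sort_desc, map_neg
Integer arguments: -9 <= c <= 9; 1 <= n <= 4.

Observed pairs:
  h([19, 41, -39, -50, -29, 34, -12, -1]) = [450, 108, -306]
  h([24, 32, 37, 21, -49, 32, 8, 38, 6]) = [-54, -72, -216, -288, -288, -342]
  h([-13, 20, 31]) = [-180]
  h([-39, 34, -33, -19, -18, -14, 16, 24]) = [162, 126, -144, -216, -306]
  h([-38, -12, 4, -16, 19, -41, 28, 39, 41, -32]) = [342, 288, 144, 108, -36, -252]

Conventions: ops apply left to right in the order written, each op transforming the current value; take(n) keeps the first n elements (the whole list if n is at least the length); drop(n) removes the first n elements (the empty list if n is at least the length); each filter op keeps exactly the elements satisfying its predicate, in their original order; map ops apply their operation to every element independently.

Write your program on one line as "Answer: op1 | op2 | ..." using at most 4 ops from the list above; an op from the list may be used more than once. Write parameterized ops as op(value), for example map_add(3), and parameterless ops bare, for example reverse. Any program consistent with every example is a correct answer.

map_mul(-9) | sort_desc | filter_even

Check, running the answer program on each example:
  [19, 41, -39, -50, -29, 34, -12, -1] -> [-171, -369, 351, 450, 261, -306, 108, 9] -> [450, 351, 261, 108, 9, -171, -306, -369] -> [450, 108, -306]
  [24, 32, 37, 21, -49, 32, 8, 38, 6] -> [-216, -288, -333, -189, 441, -288, -72, -342, -54] -> [441, -54, -72, -189, -216, -288, -288, -333, -342] -> [-54, -72, -216, -288, -288, -342]
  [-13, 20, 31] -> [117, -180, -279] -> [117, -180, -279] -> [-180]
  [-39, 34, -33, -19, -18, -14, 16, 24] -> [351, -306, 297, 171, 162, 126, -144, -216] -> [351, 297, 171, 162, 126, -144, -216, -306] -> [162, 126, -144, -216, -306]
  [-38, -12, 4, -16, 19, -41, 28, 39, 41, -32] -> [342, 108, -36, 144, -171, 369, -252, -351, -369, 288] -> [369, 342, 288, 144, 108, -36, -171, -252, -351, -369] -> [342, 288, 144, 108, -36, -252]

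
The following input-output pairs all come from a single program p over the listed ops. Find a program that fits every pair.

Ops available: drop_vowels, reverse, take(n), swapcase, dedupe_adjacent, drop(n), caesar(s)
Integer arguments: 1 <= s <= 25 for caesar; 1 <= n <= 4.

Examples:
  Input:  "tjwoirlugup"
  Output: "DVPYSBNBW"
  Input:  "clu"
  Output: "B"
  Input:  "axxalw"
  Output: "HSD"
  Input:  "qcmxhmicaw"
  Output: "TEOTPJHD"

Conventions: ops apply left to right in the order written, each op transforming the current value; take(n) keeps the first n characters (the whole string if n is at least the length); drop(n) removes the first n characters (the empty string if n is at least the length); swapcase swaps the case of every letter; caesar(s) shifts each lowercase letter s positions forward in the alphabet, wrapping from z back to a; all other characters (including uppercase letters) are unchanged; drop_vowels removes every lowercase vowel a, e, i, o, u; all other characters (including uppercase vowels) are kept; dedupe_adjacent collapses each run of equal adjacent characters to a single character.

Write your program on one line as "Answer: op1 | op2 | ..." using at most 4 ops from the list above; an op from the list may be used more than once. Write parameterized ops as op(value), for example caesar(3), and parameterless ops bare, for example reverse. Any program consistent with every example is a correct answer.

dedupe_adjacent | drop(2) | caesar(7) | swapcase

Check, running the answer program on each example:
  "tjwoirlugup" -> "tjwoirlugup" -> "woirlugup" -> "dvpysbnbw" -> "DVPYSBNBW"
  "clu" -> "clu" -> "u" -> "b" -> "B"
  "axxalw" -> "axalw" -> "alw" -> "hsd" -> "HSD"
  "qcmxhmicaw" -> "qcmxhmicaw" -> "mxhmicaw" -> "teotpjhd" -> "TEOTPJHD"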